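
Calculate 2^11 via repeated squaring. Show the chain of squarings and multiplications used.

Computing 2^11 by squaring (build up from 2^1; each line after the first costs one multiplication):

2^1 = 2
2^2 = (2^1)^2 = 2^2 = 4
2^4 = (2^2)^2 = 4^2 = 16
2^5 = 2 * 2^4 = 2 * 16 = 32
2^10 = (2^5)^2 = 32^2 = 1024
2^11 = 2 * 2^10 = 2 * 1024 = 2048

Result: 2048
Multiplications needed: 5 (5 lines after 2^1)

2^11 = 2048. Using exponentiation by squaring, this requires 5 multiplications. The key idea: if the exponent is even, square the half-power; if odd, multiply by the base once.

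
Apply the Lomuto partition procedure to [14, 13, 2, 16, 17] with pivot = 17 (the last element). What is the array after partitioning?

Lomuto partition with pivot = 17:

Initial array: [14, 13, 2, 16, 17]

arr[0]=14 <= 17: swap with position 0, array becomes [14, 13, 2, 16, 17]
arr[1]=13 <= 17: swap with position 1, array becomes [14, 13, 2, 16, 17]
arr[2]=2 <= 17: swap with position 2, array becomes [14, 13, 2, 16, 17]
arr[3]=16 <= 17: swap with position 3, array becomes [14, 13, 2, 16, 17]

Place pivot at position 4: [14, 13, 2, 16, 17]
Pivot position: 4

After partitioning with pivot 17, the array becomes [14, 13, 2, 16, 17]. The pivot is placed at index 4. All elements to the left of the pivot are <= 17, and all elements to the right are > 17.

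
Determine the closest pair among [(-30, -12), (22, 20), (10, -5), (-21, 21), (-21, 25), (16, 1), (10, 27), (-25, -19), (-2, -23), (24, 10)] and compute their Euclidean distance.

Computing all pairwise distances among 10 points:

d((-30, -12), (22, 20)) = 61.0574
d((-30, -12), (10, -5)) = 40.6079
d((-30, -12), (-21, 21)) = 34.2053
d((-30, -12), (-21, 25)) = 38.0789
d((-30, -12), (16, 1)) = 47.8017
d((-30, -12), (10, 27)) = 55.8659
d((-30, -12), (-25, -19)) = 8.6023
d((-30, -12), (-2, -23)) = 30.0832
d((-30, -12), (24, 10)) = 58.3095
d((22, 20), (10, -5)) = 27.7308
d((22, 20), (-21, 21)) = 43.0116
d((22, 20), (-21, 25)) = 43.2897
d((22, 20), (16, 1)) = 19.9249
d((22, 20), (10, 27)) = 13.8924
d((22, 20), (-25, -19)) = 61.0737
d((22, 20), (-2, -23)) = 49.2443
d((22, 20), (24, 10)) = 10.198
d((10, -5), (-21, 21)) = 40.4599
d((10, -5), (-21, 25)) = 43.1393
d((10, -5), (16, 1)) = 8.4853
d((10, -5), (10, 27)) = 32.0
d((10, -5), (-25, -19)) = 37.6962
d((10, -5), (-2, -23)) = 21.6333
d((10, -5), (24, 10)) = 20.5183
d((-21, 21), (-21, 25)) = 4.0 <-- minimum
d((-21, 21), (16, 1)) = 42.0595
d((-21, 21), (10, 27)) = 31.5753
d((-21, 21), (-25, -19)) = 40.1995
d((-21, 21), (-2, -23)) = 47.927
d((-21, 21), (24, 10)) = 46.3249
d((-21, 25), (16, 1)) = 44.1022
d((-21, 25), (10, 27)) = 31.0644
d((-21, 25), (-25, -19)) = 44.1814
d((-21, 25), (-2, -23)) = 51.6236
d((-21, 25), (24, 10)) = 47.4342
d((16, 1), (10, 27)) = 26.6833
d((16, 1), (-25, -19)) = 45.618
d((16, 1), (-2, -23)) = 30.0
d((16, 1), (24, 10)) = 12.0416
d((10, 27), (-25, -19)) = 57.8014
d((10, 27), (-2, -23)) = 51.4198
d((10, 27), (24, 10)) = 22.0227
d((-25, -19), (-2, -23)) = 23.3452
d((-25, -19), (24, 10)) = 56.9386
d((-2, -23), (24, 10)) = 42.0119

Closest pair: (-21, 21) and (-21, 25) with distance 4.0

The closest pair is (-21, 21) and (-21, 25) with Euclidean distance 4.0. For 10 points, brute-force pairwise comparison is shown above. For large n, the divide-and-conquer algorithm (sort by x, recurse on halves, check the dividing strip) achieves O(n log n).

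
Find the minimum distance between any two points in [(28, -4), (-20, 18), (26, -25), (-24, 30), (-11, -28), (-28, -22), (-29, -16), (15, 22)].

Computing all pairwise distances among 8 points:

d((28, -4), (-20, 18)) = 52.8015
d((28, -4), (26, -25)) = 21.095
d((28, -4), (-24, 30)) = 62.1289
d((28, -4), (-11, -28)) = 45.793
d((28, -4), (-28, -22)) = 58.8218
d((28, -4), (-29, -16)) = 58.2495
d((28, -4), (15, 22)) = 29.0689
d((-20, 18), (26, -25)) = 62.9682
d((-20, 18), (-24, 30)) = 12.6491
d((-20, 18), (-11, -28)) = 46.8722
d((-20, 18), (-28, -22)) = 40.7922
d((-20, 18), (-29, -16)) = 35.171
d((-20, 18), (15, 22)) = 35.2278
d((26, -25), (-24, 30)) = 74.3303
d((26, -25), (-11, -28)) = 37.1214
d((26, -25), (-28, -22)) = 54.0833
d((26, -25), (-29, -16)) = 55.7315
d((26, -25), (15, 22)) = 48.2701
d((-24, 30), (-11, -28)) = 59.439
d((-24, 30), (-28, -22)) = 52.1536
d((-24, 30), (-29, -16)) = 46.2709
d((-24, 30), (15, 22)) = 39.8121
d((-11, -28), (-28, -22)) = 18.0278
d((-11, -28), (-29, -16)) = 21.6333
d((-11, -28), (15, 22)) = 56.356
d((-28, -22), (-29, -16)) = 6.0828 <-- minimum
d((-28, -22), (15, 22)) = 61.5224
d((-29, -16), (15, 22)) = 58.1378

Closest pair: (-28, -22) and (-29, -16) with distance 6.0828

The closest pair is (-28, -22) and (-29, -16) with Euclidean distance 6.0828. For 8 points, brute-force pairwise comparison is shown above. For large n, the divide-and-conquer algorithm (sort by x, recurse on halves, check the dividing strip) achieves O(n log n).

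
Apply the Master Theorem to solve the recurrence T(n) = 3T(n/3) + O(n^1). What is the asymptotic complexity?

Master Theorem for T(n) = 3T(n/3) + O(n^1):

a = 3, b = 3, c = 1
log_b(a) = log_3(3) = 1.0000

Case 2: c = 1 = log_3(3) = 1.0000
T(n) = O(n^1 log n) = O(n log n)

For T(n) = 3T(n/3) + O(n^1): log_3(3) = 1.0000. This is Case 2 of the Master Theorem (c = log_b(a), equal work at all levels), giving O(n log n).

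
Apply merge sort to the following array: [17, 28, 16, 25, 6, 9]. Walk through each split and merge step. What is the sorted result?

Merge sort trace:

Split: [17, 28, 16, 25, 6, 9] -> [17, 28, 16] and [25, 6, 9]
  Split: [17, 28, 16] -> [17] and [28, 16]
    Split: [28, 16] -> [28] and [16]
    Merge: [28] + [16] -> [16, 28]
  Merge: [17] + [16, 28] -> [16, 17, 28]
  Split: [25, 6, 9] -> [25] and [6, 9]
    Split: [6, 9] -> [6] and [9]
    Merge: [6] + [9] -> [6, 9]
  Merge: [25] + [6, 9] -> [6, 9, 25]
Merge: [16, 17, 28] + [6, 9, 25] -> [6, 9, 16, 17, 25, 28]

Final sorted array: [6, 9, 16, 17, 25, 28]

The merge sort proceeds by recursively splitting the array and merging sorted halves.
After all merges, the sorted array is [6, 9, 16, 17, 25, 28].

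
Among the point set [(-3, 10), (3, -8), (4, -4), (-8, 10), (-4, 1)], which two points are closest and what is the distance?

Computing all pairwise distances among 5 points:

d((-3, 10), (3, -8)) = 18.9737
d((-3, 10), (4, -4)) = 15.6525
d((-3, 10), (-8, 10)) = 5.0
d((-3, 10), (-4, 1)) = 9.0554
d((3, -8), (4, -4)) = 4.1231 <-- minimum
d((3, -8), (-8, 10)) = 21.095
d((3, -8), (-4, 1)) = 11.4018
d((4, -4), (-8, 10)) = 18.4391
d((4, -4), (-4, 1)) = 9.434
d((-8, 10), (-4, 1)) = 9.8489

Closest pair: (3, -8) and (4, -4) with distance 4.1231

The closest pair is (3, -8) and (4, -4) with Euclidean distance 4.1231. For 5 points, brute-force pairwise comparison is shown above. For large n, the divide-and-conquer algorithm (sort by x, recurse on halves, check the dividing strip) achieves O(n log n).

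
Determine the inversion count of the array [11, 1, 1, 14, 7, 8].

Finding inversions in [11, 1, 1, 14, 7, 8]:

(0, 1): arr[0]=11 > arr[1]=1
(0, 2): arr[0]=11 > arr[2]=1
(0, 4): arr[0]=11 > arr[4]=7
(0, 5): arr[0]=11 > arr[5]=8
(3, 4): arr[3]=14 > arr[4]=7
(3, 5): arr[3]=14 > arr[5]=8

Total inversions: 6

The array has 6 inversion(s): (0,1), (0,2), (0,4), (0,5), (3,4), (3,5). Each pair (i,j) satisfies i < j and arr[i] > arr[j].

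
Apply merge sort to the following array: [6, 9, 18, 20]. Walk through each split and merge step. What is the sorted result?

Merge sort trace:

Split: [6, 9, 18, 20] -> [6, 9] and [18, 20]
  Split: [6, 9] -> [6] and [9]
  Merge: [6] + [9] -> [6, 9]
  Split: [18, 20] -> [18] and [20]
  Merge: [18] + [20] -> [18, 20]
Merge: [6, 9] + [18, 20] -> [6, 9, 18, 20]

Final sorted array: [6, 9, 18, 20]

The merge sort proceeds by recursively splitting the array and merging sorted halves.
After all merges, the sorted array is [6, 9, 18, 20].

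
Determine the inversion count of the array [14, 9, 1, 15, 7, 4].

Finding inversions in [14, 9, 1, 15, 7, 4]:

(0, 1): arr[0]=14 > arr[1]=9
(0, 2): arr[0]=14 > arr[2]=1
(0, 4): arr[0]=14 > arr[4]=7
(0, 5): arr[0]=14 > arr[5]=4
(1, 2): arr[1]=9 > arr[2]=1
(1, 4): arr[1]=9 > arr[4]=7
(1, 5): arr[1]=9 > arr[5]=4
(3, 4): arr[3]=15 > arr[4]=7
(3, 5): arr[3]=15 > arr[5]=4
(4, 5): arr[4]=7 > arr[5]=4

Total inversions: 10

The array has 10 inversion(s): (0,1), (0,2), (0,4), (0,5), (1,2), (1,4), (1,5), (3,4), (3,5), (4,5). Each pair (i,j) satisfies i < j and arr[i] > arr[j].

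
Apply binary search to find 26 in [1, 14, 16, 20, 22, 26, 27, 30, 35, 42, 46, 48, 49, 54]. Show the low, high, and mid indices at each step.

Binary search for 26 in [1, 14, 16, 20, 22, 26, 27, 30, 35, 42, 46, 48, 49, 54]:

lo=0, hi=13, mid=6, arr[mid]=27 -> 27 > 26, search left half
lo=0, hi=5, mid=2, arr[mid]=16 -> 16 < 26, search right half
lo=3, hi=5, mid=4, arr[mid]=22 -> 22 < 26, search right half
lo=5, hi=5, mid=5, arr[mid]=26 -> Found target at index 5!

Binary search finds 26 at index 5 after 4 comparisons. The search repeatedly halves the search space by comparing with the middle element.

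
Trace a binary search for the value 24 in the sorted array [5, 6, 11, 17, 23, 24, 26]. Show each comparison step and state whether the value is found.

Binary search for 24 in [5, 6, 11, 17, 23, 24, 26]:

lo=0, hi=6, mid=3, arr[mid]=17 -> 17 < 24, search right half
lo=4, hi=6, mid=5, arr[mid]=24 -> Found target at index 5!

Binary search finds 24 at index 5 after 2 comparisons. The search repeatedly halves the search space by comparing with the middle element.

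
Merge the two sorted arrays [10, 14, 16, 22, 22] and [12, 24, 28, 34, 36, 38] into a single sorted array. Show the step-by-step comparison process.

Merging process:

Compare 10 vs 12: take 10 from left. Merged: [10]
Compare 14 vs 12: take 12 from right. Merged: [10, 12]
Compare 14 vs 24: take 14 from left. Merged: [10, 12, 14]
Compare 16 vs 24: take 16 from left. Merged: [10, 12, 14, 16]
Compare 22 vs 24: take 22 from left. Merged: [10, 12, 14, 16, 22]
Compare 22 vs 24: take 22 from left. Merged: [10, 12, 14, 16, 22, 22]
Append remaining from right: [24, 28, 34, 36, 38]. Merged: [10, 12, 14, 16, 22, 22, 24, 28, 34, 36, 38]

Final merged array: [10, 12, 14, 16, 22, 22, 24, 28, 34, 36, 38]
Total comparisons: 6

The merged array is [10, 12, 14, 16, 22, 22, 24, 28, 34, 36, 38], requiring 6 comparisons. The merge step runs in O(n) time where n is the total number of elements.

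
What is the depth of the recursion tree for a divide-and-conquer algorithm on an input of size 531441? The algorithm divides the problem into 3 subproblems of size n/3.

For divide and conquer with division factor 3:

Problem sizes at each level:
Level 0: 531441
Level 1: 177147
Level 2: 59049
Level 3: 19683
Level 4: 6561
Level 5: 2187
Level 6: 729
Level 7: 243
Level 8: 81
Level 9: 27
Level 10: 9
Level 11: 3
Level 12: 1

The root is level 0 and the size-1 base case is level 12 (the tree spans levels 0 through 12, i.e. 13 levels counting the root), so the depth is the number of divisions: log_3(531441) = 12

The recursion tree depth is log_3(531441) = 12. At each level, the problem size is divided by 3, so it takes 12 divisions to reduce to a base case of size 1. The algorithm makes 3 recursive calls at each level.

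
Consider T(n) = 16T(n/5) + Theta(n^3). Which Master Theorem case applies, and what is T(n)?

Master Theorem for T(n) = 16T(n/5) + O(n^3):

a = 16, b = 5, c = 3
log_b(a) = log_5(16) = 1.7227

Case 3: c = 3 > log_5(16) = 1.7227
T(n) = O(n^3) = O(n^3)

For T(n) = 16T(n/5) + O(n^3): log_5(16) = 1.7227. This is Case 3 of the Master Theorem (c > log_b(a), work dominated by root), giving O(n^3).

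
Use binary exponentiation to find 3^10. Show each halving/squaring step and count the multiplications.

Computing 3^10 by squaring (build up from 3^1; each line after the first costs one multiplication):

3^1 = 3
3^2 = (3^1)^2 = 3^2 = 9
3^4 = (3^2)^2 = 9^2 = 81
3^5 = 3 * 3^4 = 3 * 81 = 243
3^10 = (3^5)^2 = 243^2 = 59049

Result: 59049
Multiplications needed: 4 (4 lines after 3^1)

3^10 = 59049. Using exponentiation by squaring, this requires 4 multiplications. The key idea: if the exponent is even, square the half-power; if odd, multiply by the base once.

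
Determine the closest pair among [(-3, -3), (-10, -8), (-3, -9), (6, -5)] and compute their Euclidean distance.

Computing all pairwise distances among 4 points:

d((-3, -3), (-10, -8)) = 8.6023
d((-3, -3), (-3, -9)) = 6.0 <-- minimum
d((-3, -3), (6, -5)) = 9.2195
d((-10, -8), (-3, -9)) = 7.0711
d((-10, -8), (6, -5)) = 16.2788
d((-3, -9), (6, -5)) = 9.8489

Closest pair: (-3, -3) and (-3, -9) with distance 6.0

The closest pair is (-3, -3) and (-3, -9) with Euclidean distance 6.0. For 4 points, brute-force pairwise comparison is shown above. For large n, the divide-and-conquer algorithm (sort by x, recurse on halves, check the dividing strip) achieves O(n log n).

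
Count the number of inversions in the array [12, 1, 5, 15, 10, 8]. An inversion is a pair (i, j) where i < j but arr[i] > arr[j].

Finding inversions in [12, 1, 5, 15, 10, 8]:

(0, 1): arr[0]=12 > arr[1]=1
(0, 2): arr[0]=12 > arr[2]=5
(0, 4): arr[0]=12 > arr[4]=10
(0, 5): arr[0]=12 > arr[5]=8
(3, 4): arr[3]=15 > arr[4]=10
(3, 5): arr[3]=15 > arr[5]=8
(4, 5): arr[4]=10 > arr[5]=8

Total inversions: 7

The array has 7 inversion(s): (0,1), (0,2), (0,4), (0,5), (3,4), (3,5), (4,5). Each pair (i,j) satisfies i < j and arr[i] > arr[j].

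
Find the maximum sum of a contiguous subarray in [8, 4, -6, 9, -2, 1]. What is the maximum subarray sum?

Using Kadane's algorithm on [8, 4, -6, 9, -2, 1]:

Scanning through the array:
Position 1 (value 4): max_ending_here = 12, max_so_far = 12
Position 2 (value -6): max_ending_here = 6, max_so_far = 12
Position 3 (value 9): max_ending_here = 15, max_so_far = 15
Position 4 (value -2): max_ending_here = 13, max_so_far = 15
Position 5 (value 1): max_ending_here = 14, max_so_far = 15

Maximum subarray: [8, 4, -6, 9]
Maximum sum: 15

The maximum subarray is [8, 4, -6, 9] with sum 15. This subarray runs from index 0 to index 3.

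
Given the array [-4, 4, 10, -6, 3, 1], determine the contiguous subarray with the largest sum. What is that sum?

Using Kadane's algorithm on [-4, 4, 10, -6, 3, 1]:

Scanning through the array:
Position 1 (value 4): max_ending_here = 4, max_so_far = 4
Position 2 (value 10): max_ending_here = 14, max_so_far = 14
Position 3 (value -6): max_ending_here = 8, max_so_far = 14
Position 4 (value 3): max_ending_here = 11, max_so_far = 14
Position 5 (value 1): max_ending_here = 12, max_so_far = 14

Maximum subarray: [4, 10]
Maximum sum: 14

The maximum subarray is [4, 10] with sum 14. This subarray runs from index 1 to index 2.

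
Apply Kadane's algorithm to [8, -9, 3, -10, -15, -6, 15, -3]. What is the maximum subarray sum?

Using Kadane's algorithm on [8, -9, 3, -10, -15, -6, 15, -3]:

Scanning through the array:
Position 1 (value -9): max_ending_here = -1, max_so_far = 8
Position 2 (value 3): max_ending_here = 3, max_so_far = 8
Position 3 (value -10): max_ending_here = -7, max_so_far = 8
Position 4 (value -15): max_ending_here = -15, max_so_far = 8
Position 5 (value -6): max_ending_here = -6, max_so_far = 8
Position 6 (value 15): max_ending_here = 15, max_so_far = 15
Position 7 (value -3): max_ending_here = 12, max_so_far = 15

Maximum subarray: [15]
Maximum sum: 15

The maximum subarray is [15] with sum 15. This subarray runs from index 6 to index 6.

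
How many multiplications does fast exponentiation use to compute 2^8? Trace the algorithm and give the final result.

Computing 2^8 by squaring (build up from 2^1; each line after the first costs one multiplication):

2^1 = 2
2^2 = (2^1)^2 = 2^2 = 4
2^4 = (2^2)^2 = 4^2 = 16
2^8 = (2^4)^2 = 16^2 = 256

Result: 256
Multiplications needed: 3 (3 lines after 2^1)

2^8 = 256. Using exponentiation by squaring, this requires 3 multiplications. The key idea: if the exponent is even, square the half-power; if odd, multiply by the base once.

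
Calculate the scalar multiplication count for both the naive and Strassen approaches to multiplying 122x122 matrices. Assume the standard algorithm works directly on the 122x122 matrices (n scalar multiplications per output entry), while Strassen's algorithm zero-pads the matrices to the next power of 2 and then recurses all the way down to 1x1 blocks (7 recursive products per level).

Matrix multiplication for 122x122 matrices:

Strassen's algorithm requires power-of-2 dimensions. Pad 122x122 to 128x128 (next power of 2).

Standard algorithm: 122^3 = 1815848 multiplications
Strassen's algorithm: 7^(log2(128)) = 7^7 = 823543 multiplications
Savings: 1815848 - 823543 = 992305 multiplications

Standard: 1815848 multiplications (122^3). Strassen: 823543 multiplications (7^7, after padding to 128x128). Strassen reduces 8 recursive multiplications to 7 at each level.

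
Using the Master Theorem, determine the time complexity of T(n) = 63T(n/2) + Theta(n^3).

Master Theorem for T(n) = 63T(n/2) + O(n^3):

a = 63, b = 2, c = 3
log_b(a) = log_2(63) = 5.9773

Case 1: c = 3 < log_2(63) = 5.9773
T(n) = O(n^(log_2 63))

For T(n) = 63T(n/2) + O(n^3): log_2(63) = 5.9773. This is Case 1 of the Master Theorem (c < log_b(a), work dominated by leaves), giving O(n^(log_2 63)).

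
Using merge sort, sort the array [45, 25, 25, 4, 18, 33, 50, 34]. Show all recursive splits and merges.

Merge sort trace:

Split: [45, 25, 25, 4, 18, 33, 50, 34] -> [45, 25, 25, 4] and [18, 33, 50, 34]
  Split: [45, 25, 25, 4] -> [45, 25] and [25, 4]
    Split: [45, 25] -> [45] and [25]
    Merge: [45] + [25] -> [25, 45]
    Split: [25, 4] -> [25] and [4]
    Merge: [25] + [4] -> [4, 25]
  Merge: [25, 45] + [4, 25] -> [4, 25, 25, 45]
  Split: [18, 33, 50, 34] -> [18, 33] and [50, 34]
    Split: [18, 33] -> [18] and [33]
    Merge: [18] + [33] -> [18, 33]
    Split: [50, 34] -> [50] and [34]
    Merge: [50] + [34] -> [34, 50]
  Merge: [18, 33] + [34, 50] -> [18, 33, 34, 50]
Merge: [4, 25, 25, 45] + [18, 33, 34, 50] -> [4, 18, 25, 25, 33, 34, 45, 50]

Final sorted array: [4, 18, 25, 25, 33, 34, 45, 50]

The merge sort proceeds by recursively splitting the array and merging sorted halves.
After all merges, the sorted array is [4, 18, 25, 25, 33, 34, 45, 50].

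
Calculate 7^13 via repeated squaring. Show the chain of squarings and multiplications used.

Computing 7^13 by squaring (build up from 7^1; each line after the first costs one multiplication):

7^1 = 7
7^2 = (7^1)^2 = 7^2 = 49
7^3 = 7 * 7^2 = 7 * 49 = 343
7^6 = (7^3)^2 = 343^2 = 117649
7^12 = (7^6)^2 = 117649^2 = 13841287201
7^13 = 7 * 7^12 = 7 * 13841287201 = 96889010407

Result: 96889010407
Multiplications needed: 5 (5 lines after 7^1)

7^13 = 96889010407. Using exponentiation by squaring, this requires 5 multiplications. The key idea: if the exponent is even, square the half-power; if odd, multiply by the base once.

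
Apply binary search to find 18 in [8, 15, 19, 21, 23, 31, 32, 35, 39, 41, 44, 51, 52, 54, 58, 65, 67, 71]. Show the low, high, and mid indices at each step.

Binary search for 18 in [8, 15, 19, 21, 23, 31, 32, 35, 39, 41, 44, 51, 52, 54, 58, 65, 67, 71]:

lo=0, hi=17, mid=8, arr[mid]=39 -> 39 > 18, search left half
lo=0, hi=7, mid=3, arr[mid]=21 -> 21 > 18, search left half
lo=0, hi=2, mid=1, arr[mid]=15 -> 15 < 18, search right half
lo=2, hi=2, mid=2, arr[mid]=19 -> 19 > 18, search left half
lo=2 > hi=1, target 18 not found

Binary search determines that 18 is not in the array after 4 comparisons. The search space was exhausted without finding the target.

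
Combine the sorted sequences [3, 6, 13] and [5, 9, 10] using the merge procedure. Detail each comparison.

Merging process:

Compare 3 vs 5: take 3 from left. Merged: [3]
Compare 6 vs 5: take 5 from right. Merged: [3, 5]
Compare 6 vs 9: take 6 from left. Merged: [3, 5, 6]
Compare 13 vs 9: take 9 from right. Merged: [3, 5, 6, 9]
Compare 13 vs 10: take 10 from right. Merged: [3, 5, 6, 9, 10]
Append remaining from left: [13]. Merged: [3, 5, 6, 9, 10, 13]

Final merged array: [3, 5, 6, 9, 10, 13]
Total comparisons: 5

The merged array is [3, 5, 6, 9, 10, 13], requiring 5 comparisons. The merge step runs in O(n) time where n is the total number of elements.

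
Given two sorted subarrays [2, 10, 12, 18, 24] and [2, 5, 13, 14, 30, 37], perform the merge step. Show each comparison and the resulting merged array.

Merging process:

Compare 2 vs 2: take 2 from left. Merged: [2]
Compare 10 vs 2: take 2 from right. Merged: [2, 2]
Compare 10 vs 5: take 5 from right. Merged: [2, 2, 5]
Compare 10 vs 13: take 10 from left. Merged: [2, 2, 5, 10]
Compare 12 vs 13: take 12 from left. Merged: [2, 2, 5, 10, 12]
Compare 18 vs 13: take 13 from right. Merged: [2, 2, 5, 10, 12, 13]
Compare 18 vs 14: take 14 from right. Merged: [2, 2, 5, 10, 12, 13, 14]
Compare 18 vs 30: take 18 from left. Merged: [2, 2, 5, 10, 12, 13, 14, 18]
Compare 24 vs 30: take 24 from left. Merged: [2, 2, 5, 10, 12, 13, 14, 18, 24]
Append remaining from right: [30, 37]. Merged: [2, 2, 5, 10, 12, 13, 14, 18, 24, 30, 37]

Final merged array: [2, 2, 5, 10, 12, 13, 14, 18, 24, 30, 37]
Total comparisons: 9

The merged array is [2, 2, 5, 10, 12, 13, 14, 18, 24, 30, 37], requiring 9 comparisons. The merge step runs in O(n) time where n is the total number of elements.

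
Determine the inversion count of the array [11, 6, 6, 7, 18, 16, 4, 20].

Finding inversions in [11, 6, 6, 7, 18, 16, 4, 20]:

(0, 1): arr[0]=11 > arr[1]=6
(0, 2): arr[0]=11 > arr[2]=6
(0, 3): arr[0]=11 > arr[3]=7
(0, 6): arr[0]=11 > arr[6]=4
(1, 6): arr[1]=6 > arr[6]=4
(2, 6): arr[2]=6 > arr[6]=4
(3, 6): arr[3]=7 > arr[6]=4
(4, 5): arr[4]=18 > arr[5]=16
(4, 6): arr[4]=18 > arr[6]=4
(5, 6): arr[5]=16 > arr[6]=4

Total inversions: 10

The array has 10 inversion(s): (0,1), (0,2), (0,3), (0,6), (1,6), (2,6), (3,6), (4,5), (4,6), (5,6). Each pair (i,j) satisfies i < j and arr[i] > arr[j].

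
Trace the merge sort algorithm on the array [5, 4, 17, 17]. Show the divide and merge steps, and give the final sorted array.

Merge sort trace:

Split: [5, 4, 17, 17] -> [5, 4] and [17, 17]
  Split: [5, 4] -> [5] and [4]
  Merge: [5] + [4] -> [4, 5]
  Split: [17, 17] -> [17] and [17]
  Merge: [17] + [17] -> [17, 17]
Merge: [4, 5] + [17, 17] -> [4, 5, 17, 17]

Final sorted array: [4, 5, 17, 17]

The merge sort proceeds by recursively splitting the array and merging sorted halves.
After all merges, the sorted array is [4, 5, 17, 17].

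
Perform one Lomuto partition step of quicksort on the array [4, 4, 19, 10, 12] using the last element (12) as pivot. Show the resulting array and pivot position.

Lomuto partition with pivot = 12:

Initial array: [4, 4, 19, 10, 12]

arr[0]=4 <= 12: swap with position 0, array becomes [4, 4, 19, 10, 12]
arr[1]=4 <= 12: swap with position 1, array becomes [4, 4, 19, 10, 12]
arr[2]=19 > 12: no swap
arr[3]=10 <= 12: swap with position 2, array becomes [4, 4, 10, 19, 12]

Place pivot at position 3: [4, 4, 10, 12, 19]
Pivot position: 3

After partitioning with pivot 12, the array becomes [4, 4, 10, 12, 19]. The pivot is placed at index 3. All elements to the left of the pivot are <= 12, and all elements to the right are > 12.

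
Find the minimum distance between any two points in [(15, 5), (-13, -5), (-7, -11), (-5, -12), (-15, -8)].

Computing all pairwise distances among 5 points:

d((15, 5), (-13, -5)) = 29.7321
d((15, 5), (-7, -11)) = 27.2029
d((15, 5), (-5, -12)) = 26.2488
d((15, 5), (-15, -8)) = 32.6956
d((-13, -5), (-7, -11)) = 8.4853
d((-13, -5), (-5, -12)) = 10.6301
d((-13, -5), (-15, -8)) = 3.6056
d((-7, -11), (-5, -12)) = 2.2361 <-- minimum
d((-7, -11), (-15, -8)) = 8.544
d((-5, -12), (-15, -8)) = 10.7703

Closest pair: (-7, -11) and (-5, -12) with distance 2.2361

The closest pair is (-7, -11) and (-5, -12) with Euclidean distance 2.2361. For 5 points, brute-force pairwise comparison is shown above. For large n, the divide-and-conquer algorithm (sort by x, recurse on halves, check the dividing strip) achieves O(n log n).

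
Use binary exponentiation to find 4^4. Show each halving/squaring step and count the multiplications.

Computing 4^4 by squaring (build up from 4^1; each line after the first costs one multiplication):

4^1 = 4
4^2 = (4^1)^2 = 4^2 = 16
4^4 = (4^2)^2 = 16^2 = 256

Result: 256
Multiplications needed: 2 (2 lines after 4^1)

4^4 = 256. Using exponentiation by squaring, this requires 2 multiplications. The key idea: if the exponent is even, square the half-power; if odd, multiply by the base once.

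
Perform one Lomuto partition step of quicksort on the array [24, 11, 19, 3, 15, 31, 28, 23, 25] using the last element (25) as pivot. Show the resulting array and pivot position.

Lomuto partition with pivot = 25:

Initial array: [24, 11, 19, 3, 15, 31, 28, 23, 25]

arr[0]=24 <= 25: swap with position 0, array becomes [24, 11, 19, 3, 15, 31, 28, 23, 25]
arr[1]=11 <= 25: swap with position 1, array becomes [24, 11, 19, 3, 15, 31, 28, 23, 25]
arr[2]=19 <= 25: swap with position 2, array becomes [24, 11, 19, 3, 15, 31, 28, 23, 25]
arr[3]=3 <= 25: swap with position 3, array becomes [24, 11, 19, 3, 15, 31, 28, 23, 25]
arr[4]=15 <= 25: swap with position 4, array becomes [24, 11, 19, 3, 15, 31, 28, 23, 25]
arr[5]=31 > 25: no swap
arr[6]=28 > 25: no swap
arr[7]=23 <= 25: swap with position 5, array becomes [24, 11, 19, 3, 15, 23, 28, 31, 25]

Place pivot at position 6: [24, 11, 19, 3, 15, 23, 25, 31, 28]
Pivot position: 6

After partitioning with pivot 25, the array becomes [24, 11, 19, 3, 15, 23, 25, 31, 28]. The pivot is placed at index 6. All elements to the left of the pivot are <= 25, and all elements to the right are > 25.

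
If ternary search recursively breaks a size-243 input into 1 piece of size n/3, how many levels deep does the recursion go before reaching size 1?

For divide and conquer with division factor 3:

Problem sizes at each level:
Level 0: 243
Level 1: 81
Level 2: 27
Level 3: 9
Level 4: 3
Level 5: 1

The root is level 0 and the size-1 base case is level 5 (the tree spans levels 0 through 5, i.e. 6 levels counting the root), so the depth is the number of divisions: log_3(243) = 5

The recursion tree depth is log_3(243) = 5. At each level, the problem size is divided by 3, so it takes 5 divisions to reduce to a base case of size 1. The algorithm makes 1 recursive call at each level.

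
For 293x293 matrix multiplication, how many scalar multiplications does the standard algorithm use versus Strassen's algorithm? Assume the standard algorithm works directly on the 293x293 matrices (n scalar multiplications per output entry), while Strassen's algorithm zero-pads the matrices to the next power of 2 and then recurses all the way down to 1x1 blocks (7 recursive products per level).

Matrix multiplication for 293x293 matrices:

Strassen's algorithm requires power-of-2 dimensions. Pad 293x293 to 512x512 (next power of 2).

Standard algorithm: 293^3 = 25153757 multiplications
Strassen's algorithm: 7^(log2(512)) = 7^9 = 40353607 multiplications
Difference: 25153757 - 40353607 = -15199850 (Strassen uses MORE here due to padding overhead — for small or just-over-power-of-2 n, padding can outweigh the per-level savings)

Standard: 25153757 multiplications (293^3). Strassen: 40353607 multiplications (7^9, after padding to 512x512). Strassen reduces 8 recursive multiplications to 7 at each level.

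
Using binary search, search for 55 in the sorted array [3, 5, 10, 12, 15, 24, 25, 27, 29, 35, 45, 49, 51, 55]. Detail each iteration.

Binary search for 55 in [3, 5, 10, 12, 15, 24, 25, 27, 29, 35, 45, 49, 51, 55]:

lo=0, hi=13, mid=6, arr[mid]=25 -> 25 < 55, search right half
lo=7, hi=13, mid=10, arr[mid]=45 -> 45 < 55, search right half
lo=11, hi=13, mid=12, arr[mid]=51 -> 51 < 55, search right half
lo=13, hi=13, mid=13, arr[mid]=55 -> Found target at index 13!

Binary search finds 55 at index 13 after 4 comparisons. The search repeatedly halves the search space by comparing with the middle element.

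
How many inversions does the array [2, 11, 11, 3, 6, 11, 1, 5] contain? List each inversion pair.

Finding inversions in [2, 11, 11, 3, 6, 11, 1, 5]:

(0, 6): arr[0]=2 > arr[6]=1
(1, 3): arr[1]=11 > arr[3]=3
(1, 4): arr[1]=11 > arr[4]=6
(1, 6): arr[1]=11 > arr[6]=1
(1, 7): arr[1]=11 > arr[7]=5
(2, 3): arr[2]=11 > arr[3]=3
(2, 4): arr[2]=11 > arr[4]=6
(2, 6): arr[2]=11 > arr[6]=1
(2, 7): arr[2]=11 > arr[7]=5
(3, 6): arr[3]=3 > arr[6]=1
(4, 6): arr[4]=6 > arr[6]=1
(4, 7): arr[4]=6 > arr[7]=5
(5, 6): arr[5]=11 > arr[6]=1
(5, 7): arr[5]=11 > arr[7]=5

Total inversions: 14

The array has 14 inversion(s): (0,6), (1,3), (1,4), (1,6), (1,7), (2,3), (2,4), (2,6), (2,7), (3,6), (4,6), (4,7), (5,6), (5,7). Each pair (i,j) satisfies i < j and arr[i] > arr[j].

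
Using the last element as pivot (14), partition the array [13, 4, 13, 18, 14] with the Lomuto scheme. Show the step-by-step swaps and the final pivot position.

Lomuto partition with pivot = 14:

Initial array: [13, 4, 13, 18, 14]

arr[0]=13 <= 14: swap with position 0, array becomes [13, 4, 13, 18, 14]
arr[1]=4 <= 14: swap with position 1, array becomes [13, 4, 13, 18, 14]
arr[2]=13 <= 14: swap with position 2, array becomes [13, 4, 13, 18, 14]
arr[3]=18 > 14: no swap

Place pivot at position 3: [13, 4, 13, 14, 18]
Pivot position: 3

After partitioning with pivot 14, the array becomes [13, 4, 13, 14, 18]. The pivot is placed at index 3. All elements to the left of the pivot are <= 14, and all elements to the right are > 14.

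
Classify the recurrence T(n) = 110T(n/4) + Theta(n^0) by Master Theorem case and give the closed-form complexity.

Master Theorem for T(n) = 110T(n/4) + O(n^0):

a = 110, b = 4, c = 0
log_b(a) = log_4(110) = 3.3907

Case 1: c = 0 < log_4(110) = 3.3907
T(n) = O(n^(log_4 110))

For T(n) = 110T(n/4) + O(n^0): log_4(110) = 3.3907. This is Case 1 of the Master Theorem (c < log_b(a), work dominated by leaves), giving O(n^(log_4 110)).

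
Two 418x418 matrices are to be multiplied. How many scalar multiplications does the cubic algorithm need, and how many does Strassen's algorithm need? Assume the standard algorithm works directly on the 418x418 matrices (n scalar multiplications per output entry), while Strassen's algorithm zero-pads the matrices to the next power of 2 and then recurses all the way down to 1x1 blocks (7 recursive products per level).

Matrix multiplication for 418x418 matrices:

Strassen's algorithm requires power-of-2 dimensions. Pad 418x418 to 512x512 (next power of 2).

Standard algorithm: 418^3 = 73034632 multiplications
Strassen's algorithm: 7^(log2(512)) = 7^9 = 40353607 multiplications
Savings: 73034632 - 40353607 = 32681025 multiplications

Standard: 73034632 multiplications (418^3). Strassen: 40353607 multiplications (7^9, after padding to 512x512). Strassen reduces 8 recursive multiplications to 7 at each level.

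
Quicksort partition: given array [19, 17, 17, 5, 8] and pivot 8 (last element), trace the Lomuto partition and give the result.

Lomuto partition with pivot = 8:

Initial array: [19, 17, 17, 5, 8]

arr[0]=19 > 8: no swap
arr[1]=17 > 8: no swap
arr[2]=17 > 8: no swap
arr[3]=5 <= 8: swap with position 0, array becomes [5, 17, 17, 19, 8]

Place pivot at position 1: [5, 8, 17, 19, 17]
Pivot position: 1

After partitioning with pivot 8, the array becomes [5, 8, 17, 19, 17]. The pivot is placed at index 1. All elements to the left of the pivot are <= 8, and all elements to the right are > 8.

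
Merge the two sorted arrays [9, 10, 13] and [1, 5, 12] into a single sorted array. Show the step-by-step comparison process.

Merging process:

Compare 9 vs 1: take 1 from right. Merged: [1]
Compare 9 vs 5: take 5 from right. Merged: [1, 5]
Compare 9 vs 12: take 9 from left. Merged: [1, 5, 9]
Compare 10 vs 12: take 10 from left. Merged: [1, 5, 9, 10]
Compare 13 vs 12: take 12 from right. Merged: [1, 5, 9, 10, 12]
Append remaining from left: [13]. Merged: [1, 5, 9, 10, 12, 13]

Final merged array: [1, 5, 9, 10, 12, 13]
Total comparisons: 5

The merged array is [1, 5, 9, 10, 12, 13], requiring 5 comparisons. The merge step runs in O(n) time where n is the total number of elements.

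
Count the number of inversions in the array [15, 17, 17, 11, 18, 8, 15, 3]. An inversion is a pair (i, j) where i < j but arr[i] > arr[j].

Finding inversions in [15, 17, 17, 11, 18, 8, 15, 3]:

(0, 3): arr[0]=15 > arr[3]=11
(0, 5): arr[0]=15 > arr[5]=8
(0, 7): arr[0]=15 > arr[7]=3
(1, 3): arr[1]=17 > arr[3]=11
(1, 5): arr[1]=17 > arr[5]=8
(1, 6): arr[1]=17 > arr[6]=15
(1, 7): arr[1]=17 > arr[7]=3
(2, 3): arr[2]=17 > arr[3]=11
(2, 5): arr[2]=17 > arr[5]=8
(2, 6): arr[2]=17 > arr[6]=15
(2, 7): arr[2]=17 > arr[7]=3
(3, 5): arr[3]=11 > arr[5]=8
(3, 7): arr[3]=11 > arr[7]=3
(4, 5): arr[4]=18 > arr[5]=8
(4, 6): arr[4]=18 > arr[6]=15
(4, 7): arr[4]=18 > arr[7]=3
(5, 7): arr[5]=8 > arr[7]=3
(6, 7): arr[6]=15 > arr[7]=3

Total inversions: 18

The array has 18 inversion(s): (0,3), (0,5), (0,7), (1,3), (1,5), (1,6), (1,7), (2,3), (2,5), (2,6), (2,7), (3,5), (3,7), (4,5), (4,6), (4,7), (5,7), (6,7). Each pair (i,j) satisfies i < j and arr[i] > arr[j].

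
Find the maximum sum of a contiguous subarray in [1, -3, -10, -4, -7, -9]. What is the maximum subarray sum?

Using Kadane's algorithm on [1, -3, -10, -4, -7, -9]:

Scanning through the array:
Position 1 (value -3): max_ending_here = -2, max_so_far = 1
Position 2 (value -10): max_ending_here = -10, max_so_far = 1
Position 3 (value -4): max_ending_here = -4, max_so_far = 1
Position 4 (value -7): max_ending_here = -7, max_so_far = 1
Position 5 (value -9): max_ending_here = -9, max_so_far = 1

Maximum subarray: [1]
Maximum sum: 1

The maximum subarray is [1] with sum 1. This subarray runs from index 0 to index 0.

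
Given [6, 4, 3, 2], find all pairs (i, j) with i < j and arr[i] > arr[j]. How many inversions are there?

Finding inversions in [6, 4, 3, 2]:

(0, 1): arr[0]=6 > arr[1]=4
(0, 2): arr[0]=6 > arr[2]=3
(0, 3): arr[0]=6 > arr[3]=2
(1, 2): arr[1]=4 > arr[2]=3
(1, 3): arr[1]=4 > arr[3]=2
(2, 3): arr[2]=3 > arr[3]=2

Total inversions: 6

The array has 6 inversion(s): (0,1), (0,2), (0,3), (1,2), (1,3), (2,3). Each pair (i,j) satisfies i < j and arr[i] > arr[j].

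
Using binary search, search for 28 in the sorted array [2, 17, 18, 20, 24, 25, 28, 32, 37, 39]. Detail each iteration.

Binary search for 28 in [2, 17, 18, 20, 24, 25, 28, 32, 37, 39]:

lo=0, hi=9, mid=4, arr[mid]=24 -> 24 < 28, search right half
lo=5, hi=9, mid=7, arr[mid]=32 -> 32 > 28, search left half
lo=5, hi=6, mid=5, arr[mid]=25 -> 25 < 28, search right half
lo=6, hi=6, mid=6, arr[mid]=28 -> Found target at index 6!

Binary search finds 28 at index 6 after 4 comparisons. The search repeatedly halves the search space by comparing with the middle element.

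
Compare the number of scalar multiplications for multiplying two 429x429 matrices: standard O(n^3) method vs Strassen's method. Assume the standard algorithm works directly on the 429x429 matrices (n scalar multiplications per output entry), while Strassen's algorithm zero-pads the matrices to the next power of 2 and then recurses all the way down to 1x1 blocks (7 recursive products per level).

Matrix multiplication for 429x429 matrices:

Strassen's algorithm requires power-of-2 dimensions. Pad 429x429 to 512x512 (next power of 2).

Standard algorithm: 429^3 = 78953589 multiplications
Strassen's algorithm: 7^(log2(512)) = 7^9 = 40353607 multiplications
Savings: 78953589 - 40353607 = 38599982 multiplications

Standard: 78953589 multiplications (429^3). Strassen: 40353607 multiplications (7^9, after padding to 512x512). Strassen reduces 8 recursive multiplications to 7 at each level.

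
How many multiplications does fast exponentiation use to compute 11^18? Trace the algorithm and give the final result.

Computing 11^18 by squaring (build up from 11^1; each line after the first costs one multiplication):

11^1 = 11
11^2 = (11^1)^2 = 11^2 = 121
11^4 = (11^2)^2 = 121^2 = 14641
11^8 = (11^4)^2 = 14641^2 = 214358881
11^9 = 11 * 11^8 = 11 * 214358881 = 2357947691
11^18 = (11^9)^2 = 2357947691^2 = 5559917313492231481

Result: 5559917313492231481
Multiplications needed: 5 (5 lines after 11^1)

11^18 = 5559917313492231481. Using exponentiation by squaring, this requires 5 multiplications. The key idea: if the exponent is even, square the half-power; if odd, multiply by the base once.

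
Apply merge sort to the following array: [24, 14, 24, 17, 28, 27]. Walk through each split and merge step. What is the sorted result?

Merge sort trace:

Split: [24, 14, 24, 17, 28, 27] -> [24, 14, 24] and [17, 28, 27]
  Split: [24, 14, 24] -> [24] and [14, 24]
    Split: [14, 24] -> [14] and [24]
    Merge: [14] + [24] -> [14, 24]
  Merge: [24] + [14, 24] -> [14, 24, 24]
  Split: [17, 28, 27] -> [17] and [28, 27]
    Split: [28, 27] -> [28] and [27]
    Merge: [28] + [27] -> [27, 28]
  Merge: [17] + [27, 28] -> [17, 27, 28]
Merge: [14, 24, 24] + [17, 27, 28] -> [14, 17, 24, 24, 27, 28]

Final sorted array: [14, 17, 24, 24, 27, 28]

The merge sort proceeds by recursively splitting the array and merging sorted halves.
After all merges, the sorted array is [14, 17, 24, 24, 27, 28].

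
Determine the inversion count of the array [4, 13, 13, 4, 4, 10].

Finding inversions in [4, 13, 13, 4, 4, 10]:

(1, 3): arr[1]=13 > arr[3]=4
(1, 4): arr[1]=13 > arr[4]=4
(1, 5): arr[1]=13 > arr[5]=10
(2, 3): arr[2]=13 > arr[3]=4
(2, 4): arr[2]=13 > arr[4]=4
(2, 5): arr[2]=13 > arr[5]=10

Total inversions: 6

The array has 6 inversion(s): (1,3), (1,4), (1,5), (2,3), (2,4), (2,5). Each pair (i,j) satisfies i < j and arr[i] > arr[j].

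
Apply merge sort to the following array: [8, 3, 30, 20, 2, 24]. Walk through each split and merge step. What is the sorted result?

Merge sort trace:

Split: [8, 3, 30, 20, 2, 24] -> [8, 3, 30] and [20, 2, 24]
  Split: [8, 3, 30] -> [8] and [3, 30]
    Split: [3, 30] -> [3] and [30]
    Merge: [3] + [30] -> [3, 30]
  Merge: [8] + [3, 30] -> [3, 8, 30]
  Split: [20, 2, 24] -> [20] and [2, 24]
    Split: [2, 24] -> [2] and [24]
    Merge: [2] + [24] -> [2, 24]
  Merge: [20] + [2, 24] -> [2, 20, 24]
Merge: [3, 8, 30] + [2, 20, 24] -> [2, 3, 8, 20, 24, 30]

Final sorted array: [2, 3, 8, 20, 24, 30]

The merge sort proceeds by recursively splitting the array and merging sorted halves.
After all merges, the sorted array is [2, 3, 8, 20, 24, 30].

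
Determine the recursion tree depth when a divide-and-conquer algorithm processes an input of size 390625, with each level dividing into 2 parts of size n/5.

For divide and conquer with division factor 5:

Problem sizes at each level:
Level 0: 390625
Level 1: 78125
Level 2: 15625
Level 3: 3125
Level 4: 625
Level 5: 125
Level 6: 25
Level 7: 5
Level 8: 1

The root is level 0 and the size-1 base case is level 8 (the tree spans levels 0 through 8, i.e. 9 levels counting the root), so the depth is the number of divisions: log_5(390625) = 8

The recursion tree depth is log_5(390625) = 8. At each level, the problem size is divided by 5, so it takes 8 divisions to reduce to a base case of size 1. The algorithm makes 2 recursive calls at each level.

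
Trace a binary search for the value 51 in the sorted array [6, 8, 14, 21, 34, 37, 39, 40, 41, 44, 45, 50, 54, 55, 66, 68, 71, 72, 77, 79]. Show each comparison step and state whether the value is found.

Binary search for 51 in [6, 8, 14, 21, 34, 37, 39, 40, 41, 44, 45, 50, 54, 55, 66, 68, 71, 72, 77, 79]:

lo=0, hi=19, mid=9, arr[mid]=44 -> 44 < 51, search right half
lo=10, hi=19, mid=14, arr[mid]=66 -> 66 > 51, search left half
lo=10, hi=13, mid=11, arr[mid]=50 -> 50 < 51, search right half
lo=12, hi=13, mid=12, arr[mid]=54 -> 54 > 51, search left half
lo=12 > hi=11, target 51 not found

Binary search determines that 51 is not in the array after 4 comparisons. The search space was exhausted without finding the target.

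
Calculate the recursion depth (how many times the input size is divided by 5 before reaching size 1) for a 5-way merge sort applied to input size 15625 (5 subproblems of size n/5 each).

For divide and conquer with division factor 5:

Problem sizes at each level:
Level 0: 15625
Level 1: 3125
Level 2: 625
Level 3: 125
Level 4: 25
Level 5: 5
Level 6: 1

The root is level 0 and the size-1 base case is level 6 (the tree spans levels 0 through 6, i.e. 7 levels counting the root), so the depth is the number of divisions: log_5(15625) = 6

The recursion tree depth is log_5(15625) = 6. At each level, the problem size is divided by 5, so it takes 6 divisions to reduce to a base case of size 1. The algorithm makes 5 recursive calls at each level.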